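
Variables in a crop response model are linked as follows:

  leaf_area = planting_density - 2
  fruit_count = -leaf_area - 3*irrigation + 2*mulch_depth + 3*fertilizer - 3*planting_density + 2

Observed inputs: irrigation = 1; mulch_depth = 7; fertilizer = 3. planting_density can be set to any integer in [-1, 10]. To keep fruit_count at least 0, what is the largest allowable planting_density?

planting_density = 6

Substituting into the fruit_count equation gives fruit_count = -4*planting_density + 24.
Require -4*planting_density + 24 ≥ 0, so planting_density ≤ 6.
The largest integer in [-1, 10] satisfying this is 6.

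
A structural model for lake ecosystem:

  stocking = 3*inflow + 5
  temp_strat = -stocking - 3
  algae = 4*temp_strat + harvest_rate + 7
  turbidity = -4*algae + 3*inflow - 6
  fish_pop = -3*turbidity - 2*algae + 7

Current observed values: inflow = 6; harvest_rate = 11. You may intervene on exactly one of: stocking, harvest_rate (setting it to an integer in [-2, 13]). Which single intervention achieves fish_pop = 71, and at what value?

Intervening on stocking: with other inputs at their observed values, fish_pop = -40*stocking + 31. Solving for 71 gives stocking = -1, within [-2, 13].
Intervening on harvest_rate: fish_pop = 10*harvest_rate - 999. Reaching 71 requires harvest_rate = 107, outside [-2, 13].

set stocking = -1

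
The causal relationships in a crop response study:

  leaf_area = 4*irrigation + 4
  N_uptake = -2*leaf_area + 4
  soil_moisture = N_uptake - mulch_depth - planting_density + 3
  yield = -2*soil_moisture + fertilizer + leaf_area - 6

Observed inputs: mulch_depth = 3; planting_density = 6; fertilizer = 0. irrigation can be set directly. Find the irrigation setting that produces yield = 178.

irrigation = 8

Substituting into the N_uptake equation gives N_uptake = -8*irrigation - 4.
This gives soil_moisture = -8*irrigation - 10.
yield becomes 20*irrigation + 18.
Solve 20*irrigation + 18 = 178: irrigation = (178 - 18) / 20 = 8.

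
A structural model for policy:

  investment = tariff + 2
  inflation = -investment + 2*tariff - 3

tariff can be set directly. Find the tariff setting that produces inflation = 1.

tariff = 6

Substituting into the inflation equation gives inflation = tariff - 5.
Solve tariff - 5 = 1: tariff = (1 + 5) / 1 = 6.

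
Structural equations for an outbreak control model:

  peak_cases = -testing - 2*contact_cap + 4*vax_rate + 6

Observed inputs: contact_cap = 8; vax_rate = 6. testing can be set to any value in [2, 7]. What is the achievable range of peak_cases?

7 to 12

Substituting into the peak_cases equation gives peak_cases = -testing + 14.
Linear in testing, so extremes are at the endpoints: testing = 2 gives peak_cases = 12; testing = 7 gives peak_cases = 7.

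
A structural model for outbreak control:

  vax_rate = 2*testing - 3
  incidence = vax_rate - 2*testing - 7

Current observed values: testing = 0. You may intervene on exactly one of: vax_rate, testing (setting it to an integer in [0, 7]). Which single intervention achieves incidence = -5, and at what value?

set vax_rate = 2

Intervening on vax_rate: with other inputs at their observed values, incidence = vax_rate - 7. Solving for -5 gives vax_rate = 2, within [0, 7].
Intervening on testing: the paths from testing to incidence cancel (net effect zero), leaving incidence = -10; -5 is unreachable this way.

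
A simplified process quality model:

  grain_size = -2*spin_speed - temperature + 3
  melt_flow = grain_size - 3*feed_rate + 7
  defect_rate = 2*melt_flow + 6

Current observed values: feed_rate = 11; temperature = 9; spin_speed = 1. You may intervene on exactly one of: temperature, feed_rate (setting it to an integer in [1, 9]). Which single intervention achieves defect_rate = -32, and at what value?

Intervening on temperature: defect_rate = -2*temperature - 44. Reaching -32 requires temperature = -6, outside [1, 9].
Intervening on feed_rate: with other inputs at their observed values, defect_rate = -6*feed_rate + 4. Solving for -32 gives feed_rate = 6, within [1, 9].

set feed_rate = 6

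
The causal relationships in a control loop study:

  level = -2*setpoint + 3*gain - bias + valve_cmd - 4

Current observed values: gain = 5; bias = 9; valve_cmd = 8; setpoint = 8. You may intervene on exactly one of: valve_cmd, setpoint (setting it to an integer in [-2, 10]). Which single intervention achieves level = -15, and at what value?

set valve_cmd = -1

Intervening on valve_cmd: with other inputs at their observed values, level = valve_cmd - 14. Solving for -15 gives valve_cmd = -1, within [-2, 10].
Intervening on setpoint: level = -2*setpoint + 10. Reaching -15 requires setpoint = 25/2, not an integer.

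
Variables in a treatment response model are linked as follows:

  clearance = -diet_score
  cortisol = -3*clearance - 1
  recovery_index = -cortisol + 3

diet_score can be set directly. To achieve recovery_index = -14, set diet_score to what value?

diet_score = 6

Substituting into the cortisol equation gives cortisol = 3*diet_score - 1.
Substituting into the recovery_index equation gives recovery_index = -3*diet_score + 4.
Solve -3*diet_score + 4 = -14: diet_score = (-14 - 4) / -3 = 6.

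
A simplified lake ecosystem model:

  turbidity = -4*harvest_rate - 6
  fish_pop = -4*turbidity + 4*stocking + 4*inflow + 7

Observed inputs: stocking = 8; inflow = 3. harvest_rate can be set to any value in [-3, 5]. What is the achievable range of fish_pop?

27 to 155

Substituting into the fish_pop equation gives fish_pop = 16*harvest_rate + 75.
Linear in harvest_rate, so extremes are at the endpoints: harvest_rate = -3 gives fish_pop = 27; harvest_rate = 5 gives fish_pop = 155.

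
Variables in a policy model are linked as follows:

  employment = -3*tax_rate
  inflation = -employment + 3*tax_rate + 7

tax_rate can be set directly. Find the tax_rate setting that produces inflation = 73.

Substituting into the inflation equation gives inflation = 6*tax_rate + 7.
Solve 6*tax_rate + 7 = 73: tax_rate = (73 - 7) / 6 = 11.

tax_rate = 11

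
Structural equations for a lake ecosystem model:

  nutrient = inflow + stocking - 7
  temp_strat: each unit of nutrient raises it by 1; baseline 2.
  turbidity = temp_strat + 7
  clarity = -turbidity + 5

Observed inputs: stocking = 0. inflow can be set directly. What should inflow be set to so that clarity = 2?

Substituting into the nutrient equation gives nutrient = inflow - 7.
This gives temp_strat = inflow - 5.
turbidity becomes inflow + 2.
Substituting into the clarity equation gives clarity = -inflow + 3.
Solve -inflow + 3 = 2: inflow = (2 - 3) / -1 = 1.

inflow = 1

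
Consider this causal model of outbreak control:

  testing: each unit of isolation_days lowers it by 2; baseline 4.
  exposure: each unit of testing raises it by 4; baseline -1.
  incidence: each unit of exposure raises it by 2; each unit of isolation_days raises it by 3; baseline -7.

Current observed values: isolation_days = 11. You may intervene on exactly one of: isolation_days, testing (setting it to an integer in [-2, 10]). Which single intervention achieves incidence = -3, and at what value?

Intervening on isolation_days: with other inputs at their observed values, incidence = -13*isolation_days + 23. Solving for -3 gives isolation_days = 2, within [-2, 10].
Intervening on testing: incidence = 8*testing + 24. Reaching -3 requires testing = -27/8, not an integer.

set isolation_days = 2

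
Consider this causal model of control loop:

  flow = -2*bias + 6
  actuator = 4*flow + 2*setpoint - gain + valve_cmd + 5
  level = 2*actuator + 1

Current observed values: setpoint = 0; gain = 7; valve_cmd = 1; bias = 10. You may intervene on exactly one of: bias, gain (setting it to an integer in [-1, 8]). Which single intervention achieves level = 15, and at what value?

set bias = 2

Intervening on bias: with other inputs at their observed values, level = -16*bias + 47. Solving for 15 gives bias = 2, within [-1, 8].
Intervening on gain: level = -2*gain - 99. Reaching 15 requires gain = -57, outside [-1, 8].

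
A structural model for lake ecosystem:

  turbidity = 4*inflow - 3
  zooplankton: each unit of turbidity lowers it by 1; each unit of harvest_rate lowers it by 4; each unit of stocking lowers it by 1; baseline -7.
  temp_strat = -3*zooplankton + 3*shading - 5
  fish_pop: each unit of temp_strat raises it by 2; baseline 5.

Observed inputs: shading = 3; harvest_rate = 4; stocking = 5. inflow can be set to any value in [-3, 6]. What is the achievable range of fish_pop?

91 to 307

Substituting into the zooplankton equation gives zooplankton = -4*inflow - 25.
temp_strat becomes 12*inflow + 79.
This gives fish_pop = 24*inflow + 163.
Linear in inflow, so extremes are at the endpoints: inflow = -3 gives fish_pop = 91; inflow = 6 gives fish_pop = 307.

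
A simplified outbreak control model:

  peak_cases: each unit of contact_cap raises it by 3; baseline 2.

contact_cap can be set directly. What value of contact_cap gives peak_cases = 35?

contact_cap = 11

Solve 3*contact_cap + 2 = 35: contact_cap = (35 - 2) / 3 = 11.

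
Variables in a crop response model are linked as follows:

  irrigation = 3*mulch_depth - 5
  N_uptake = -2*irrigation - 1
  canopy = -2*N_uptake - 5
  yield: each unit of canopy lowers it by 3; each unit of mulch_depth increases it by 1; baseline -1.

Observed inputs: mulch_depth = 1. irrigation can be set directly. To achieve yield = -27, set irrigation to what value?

Intervening on irrigation fixes its value directly, overriding its dependence on mulch_depth.
Substituting into the canopy equation gives canopy = 4*irrigation - 3.
This gives yield = -12*irrigation + 9.
Solve -12*irrigation + 9 = -27: irrigation = (-27 - 9) / -12 = 3.

irrigation = 3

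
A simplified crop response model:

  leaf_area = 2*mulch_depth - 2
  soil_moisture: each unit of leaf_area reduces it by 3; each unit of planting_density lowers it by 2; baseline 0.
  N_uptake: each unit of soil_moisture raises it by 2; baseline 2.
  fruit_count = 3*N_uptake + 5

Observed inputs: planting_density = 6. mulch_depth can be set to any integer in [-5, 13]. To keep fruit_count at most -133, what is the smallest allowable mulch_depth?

Substituting into the soil_moisture equation gives soil_moisture = -6*mulch_depth - 6.
Substituting into the N_uptake equation gives N_uptake = -12*mulch_depth - 10.
fruit_count becomes -36*mulch_depth - 25.
Require -36*mulch_depth - 25 ≤ -133, so mulch_depth ≥ 3.
The smallest integer in [-5, 13] satisfying this is 3.

mulch_depth = 3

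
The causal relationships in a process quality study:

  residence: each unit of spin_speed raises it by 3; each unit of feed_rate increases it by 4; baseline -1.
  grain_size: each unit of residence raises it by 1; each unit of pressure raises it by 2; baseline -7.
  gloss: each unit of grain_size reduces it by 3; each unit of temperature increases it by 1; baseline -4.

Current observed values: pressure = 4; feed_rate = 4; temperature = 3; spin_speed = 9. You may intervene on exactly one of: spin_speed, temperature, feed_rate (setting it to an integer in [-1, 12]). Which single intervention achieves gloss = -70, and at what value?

set feed_rate = -1

Intervening on spin_speed: gloss = -9*spin_speed - 49. Reaching -70 requires spin_speed = 7/3, not an integer.
Intervening on temperature: gloss = temperature - 133. Reaching -70 requires temperature = 63, outside [-1, 12].
Intervening on feed_rate: with other inputs at their observed values, gloss = -12*feed_rate - 82. Solving for -70 gives feed_rate = -1, within [-1, 12].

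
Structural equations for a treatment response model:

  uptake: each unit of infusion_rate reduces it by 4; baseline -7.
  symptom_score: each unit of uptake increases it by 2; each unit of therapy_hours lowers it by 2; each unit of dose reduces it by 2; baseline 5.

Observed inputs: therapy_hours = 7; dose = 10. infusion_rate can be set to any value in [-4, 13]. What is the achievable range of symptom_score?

-147 to -11

Substituting into the symptom_score equation gives symptom_score = -8*infusion_rate - 43.
Linear in infusion_rate, so extremes are at the endpoints: infusion_rate = -4 gives symptom_score = -11; infusion_rate = 13 gives symptom_score = -147.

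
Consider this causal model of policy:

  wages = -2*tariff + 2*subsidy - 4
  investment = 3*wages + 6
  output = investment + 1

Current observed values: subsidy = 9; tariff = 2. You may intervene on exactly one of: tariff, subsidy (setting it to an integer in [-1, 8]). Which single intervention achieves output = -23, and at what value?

Intervening on tariff: output = -6*tariff + 49. Reaching -23 requires tariff = 12, outside [-1, 8].
Intervening on subsidy: with other inputs at their observed values, output = 6*subsidy - 17. Solving for -23 gives subsidy = -1, within [-1, 8].

set subsidy = -1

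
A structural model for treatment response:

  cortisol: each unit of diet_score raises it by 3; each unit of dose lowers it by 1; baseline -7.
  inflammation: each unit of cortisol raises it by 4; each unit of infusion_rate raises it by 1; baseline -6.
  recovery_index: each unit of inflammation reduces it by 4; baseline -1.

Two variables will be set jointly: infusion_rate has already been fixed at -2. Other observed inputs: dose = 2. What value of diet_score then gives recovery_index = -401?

diet_score = 12

With infusion_rate held at -2:
Substituting into the cortisol equation gives cortisol = 3*diet_score - 9.
This gives inflammation = 12*diet_score - 44.
Substituting into the recovery_index equation gives recovery_index = -48*diet_score + 175.
Solve -48*diet_score + 175 = -401: diet_score = (-401 - 175) / -48 = 12.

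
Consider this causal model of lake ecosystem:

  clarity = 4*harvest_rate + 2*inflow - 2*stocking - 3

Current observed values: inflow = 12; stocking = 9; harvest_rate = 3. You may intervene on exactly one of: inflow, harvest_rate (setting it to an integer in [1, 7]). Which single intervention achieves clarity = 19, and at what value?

Intervening on inflow: clarity = 2*inflow - 9. Reaching 19 requires inflow = 14, outside [1, 7].
Intervening on harvest_rate: with other inputs at their observed values, clarity = 4*harvest_rate + 3. Solving for 19 gives harvest_rate = 4, within [1, 7].

set harvest_rate = 4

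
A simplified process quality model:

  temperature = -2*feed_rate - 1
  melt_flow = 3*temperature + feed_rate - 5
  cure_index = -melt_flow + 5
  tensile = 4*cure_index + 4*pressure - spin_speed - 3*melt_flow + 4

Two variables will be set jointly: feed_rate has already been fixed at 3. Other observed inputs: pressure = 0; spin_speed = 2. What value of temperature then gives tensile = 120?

With feed_rate held at 3:
Intervening on temperature fixes its value directly, overriding its dependence on feed_rate.
Substituting into the melt_flow equation gives melt_flow = 3*temperature - 2.
Substituting into the cure_index equation gives cure_index = -3*temperature + 7.
So tensile = -21*temperature + 36.
Solve -21*temperature + 36 = 120: temperature = (120 - 36) / -21 = -4.

temperature = -4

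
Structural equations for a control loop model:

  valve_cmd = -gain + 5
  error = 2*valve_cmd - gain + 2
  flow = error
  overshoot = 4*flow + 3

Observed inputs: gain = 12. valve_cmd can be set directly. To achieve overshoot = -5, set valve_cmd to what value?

valve_cmd = 4

Intervening on valve_cmd fixes its value directly, overriding its dependence on gain.
Substituting into the error equation gives error = 2*valve_cmd - 10.
This gives flow = 2*valve_cmd - 10.
This gives overshoot = 8*valve_cmd - 37.
Solve 8*valve_cmd - 37 = -5: valve_cmd = (-5 + 37) / 8 = 4.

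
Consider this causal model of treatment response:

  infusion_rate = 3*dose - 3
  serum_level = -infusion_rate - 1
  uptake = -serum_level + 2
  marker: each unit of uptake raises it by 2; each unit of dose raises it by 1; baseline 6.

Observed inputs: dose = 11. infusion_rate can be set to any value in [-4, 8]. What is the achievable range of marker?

Intervening on infusion_rate fixes its value directly, overriding its dependence on dose.
Substituting into the uptake equation gives uptake = infusion_rate + 3.
Substituting into the marker equation gives marker = 2*infusion_rate + 23.
Linear in infusion_rate, so extremes are at the endpoints: infusion_rate = -4 gives marker = 15; infusion_rate = 8 gives marker = 39.

15 to 39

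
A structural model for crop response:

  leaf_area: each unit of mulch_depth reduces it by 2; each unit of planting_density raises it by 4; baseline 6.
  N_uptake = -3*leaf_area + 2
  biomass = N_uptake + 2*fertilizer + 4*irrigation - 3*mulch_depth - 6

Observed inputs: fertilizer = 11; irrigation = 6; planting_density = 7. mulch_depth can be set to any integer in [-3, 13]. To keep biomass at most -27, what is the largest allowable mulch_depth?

mulch_depth = 11

Substituting into the leaf_area equation gives leaf_area = -2*mulch_depth + 34.
N_uptake becomes 6*mulch_depth - 100.
So biomass = 3*mulch_depth - 60.
Require 3*mulch_depth - 60 ≤ -27, so mulch_depth ≤ 11.
The largest integer in [-3, 13] satisfying this is 11.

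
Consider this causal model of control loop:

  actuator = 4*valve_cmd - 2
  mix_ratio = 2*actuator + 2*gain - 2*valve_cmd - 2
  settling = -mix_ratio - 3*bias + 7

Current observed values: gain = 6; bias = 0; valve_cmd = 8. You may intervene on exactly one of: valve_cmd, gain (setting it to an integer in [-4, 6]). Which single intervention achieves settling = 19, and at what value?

set valve_cmd = -3

Intervening on valve_cmd: with other inputs at their observed values, settling = -6*valve_cmd + 1. Solving for 19 gives valve_cmd = -3, within [-4, 6].
Intervening on gain: settling = -2*gain - 35. Reaching 19 requires gain = -27, outside [-4, 6].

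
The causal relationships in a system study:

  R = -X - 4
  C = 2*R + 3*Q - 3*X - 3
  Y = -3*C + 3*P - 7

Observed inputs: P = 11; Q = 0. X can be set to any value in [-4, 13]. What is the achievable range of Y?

-1 to 254

Substituting into the C equation gives C = -5*X - 11.
Substituting into the Y equation gives Y = 15*X + 59.
Linear in X, so extremes are at the endpoints: X = -4 gives Y = -1; X = 13 gives Y = 254.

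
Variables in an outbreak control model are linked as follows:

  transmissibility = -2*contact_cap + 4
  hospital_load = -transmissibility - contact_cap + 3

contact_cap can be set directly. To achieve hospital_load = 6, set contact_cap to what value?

Substituting into the hospital_load equation gives hospital_load = contact_cap - 1.
Solve contact_cap - 1 = 6: contact_cap = (6 + 1) / 1 = 7.

contact_cap = 7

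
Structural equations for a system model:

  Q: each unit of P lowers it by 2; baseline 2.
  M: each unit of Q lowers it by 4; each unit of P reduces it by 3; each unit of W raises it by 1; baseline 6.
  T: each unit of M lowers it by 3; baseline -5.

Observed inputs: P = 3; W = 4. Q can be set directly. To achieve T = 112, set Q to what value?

Q = 10

Intervening on Q fixes its value directly, overriding its dependence on P.
Substituting into the M equation gives M = -4*Q + 1.
Substituting into the T equation gives T = 12*Q - 8.
Solve 12*Q - 8 = 112: Q = (112 + 8) / 12 = 10.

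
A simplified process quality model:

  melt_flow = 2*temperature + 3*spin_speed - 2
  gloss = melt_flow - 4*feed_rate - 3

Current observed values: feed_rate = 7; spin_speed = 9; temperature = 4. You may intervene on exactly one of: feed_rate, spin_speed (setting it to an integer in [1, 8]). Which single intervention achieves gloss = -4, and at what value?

Intervening on feed_rate: gloss = -4*feed_rate + 30. Reaching -4 requires feed_rate = 17/2, not an integer.
Intervening on spin_speed: with other inputs at their observed values, gloss = 3*spin_speed - 25. Solving for -4 gives spin_speed = 7, within [1, 8].

set spin_speed = 7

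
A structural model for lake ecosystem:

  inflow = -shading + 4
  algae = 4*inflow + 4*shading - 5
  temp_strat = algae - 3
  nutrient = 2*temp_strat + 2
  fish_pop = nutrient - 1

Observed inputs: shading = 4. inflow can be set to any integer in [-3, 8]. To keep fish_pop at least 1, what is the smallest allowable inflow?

inflow = -2

Intervening on inflow fixes its value directly, overriding its dependence on shading.
Substituting into the algae equation gives algae = 4*inflow + 11.
Substituting into the temp_strat equation gives temp_strat = 4*inflow + 8.
This gives nutrient = 8*inflow + 18.
This gives fish_pop = 8*inflow + 17.
Require 8*inflow + 17 ≥ 1, so inflow ≥ -2.
The smallest integer in [-3, 8] satisfying this is -2.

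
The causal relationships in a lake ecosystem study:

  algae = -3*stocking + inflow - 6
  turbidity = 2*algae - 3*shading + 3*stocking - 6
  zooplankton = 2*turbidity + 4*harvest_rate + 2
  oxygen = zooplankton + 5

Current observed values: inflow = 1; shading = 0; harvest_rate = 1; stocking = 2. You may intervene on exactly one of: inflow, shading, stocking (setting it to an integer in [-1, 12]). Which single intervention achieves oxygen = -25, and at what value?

set inflow = 3

Intervening on inflow: with other inputs at their observed values, oxygen = 4*inflow - 37. Solving for -25 gives inflow = 3, within [-1, 12].
Intervening on shading: oxygen = -6*shading - 33. Reaching -25 requires shading = -4/3, not an integer.
Intervening on stocking: oxygen = -6*stocking - 21. Reaching -25 requires stocking = 2/3, not an integer.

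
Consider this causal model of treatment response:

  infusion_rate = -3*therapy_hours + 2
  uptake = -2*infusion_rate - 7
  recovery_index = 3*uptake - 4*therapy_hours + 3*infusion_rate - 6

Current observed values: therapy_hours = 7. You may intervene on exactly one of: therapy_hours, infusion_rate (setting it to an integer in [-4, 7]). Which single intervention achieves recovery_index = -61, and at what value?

set infusion_rate = 2

Intervening on therapy_hours: recovery_index = 5*therapy_hours - 33. Reaching -61 requires therapy_hours = -28/5, not an integer.
Intervening on infusion_rate: with other inputs at their observed values, recovery_index = -3*infusion_rate - 55. Solving for -61 gives infusion_rate = 2, within [-4, 7].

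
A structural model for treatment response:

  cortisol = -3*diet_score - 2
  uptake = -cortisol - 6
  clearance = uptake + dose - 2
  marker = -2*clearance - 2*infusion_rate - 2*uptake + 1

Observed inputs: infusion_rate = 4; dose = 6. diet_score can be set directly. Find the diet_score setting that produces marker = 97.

Substituting into the uptake equation gives uptake = 3*diet_score - 4.
Substituting into the clearance equation gives clearance = 3*diet_score.
This gives marker = -12*diet_score + 1.
Solve -12*diet_score + 1 = 97: diet_score = (97 - 1) / -12 = -8.

diet_score = -8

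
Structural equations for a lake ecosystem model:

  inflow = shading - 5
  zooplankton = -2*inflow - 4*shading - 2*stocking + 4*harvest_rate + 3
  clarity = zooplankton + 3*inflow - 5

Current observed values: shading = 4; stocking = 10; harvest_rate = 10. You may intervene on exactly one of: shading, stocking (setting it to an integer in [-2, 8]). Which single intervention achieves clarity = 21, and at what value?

set stocking = 0

Intervening on shading: clarity = -3*shading + 13. Reaching 21 requires shading = -8/3, not an integer.
Intervening on stocking: with other inputs at their observed values, clarity = -2*stocking + 21. Solving for 21 gives stocking = 0, within [-2, 8].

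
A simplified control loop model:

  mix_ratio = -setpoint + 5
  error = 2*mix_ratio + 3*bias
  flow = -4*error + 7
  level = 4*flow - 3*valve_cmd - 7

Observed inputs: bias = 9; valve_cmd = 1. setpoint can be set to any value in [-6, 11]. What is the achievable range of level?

Substituting into the error equation gives error = -2*setpoint + 37.
flow becomes 8*setpoint - 141.
Substituting into the level equation gives level = 32*setpoint - 574.
Linear in setpoint, so extremes are at the endpoints: setpoint = -6 gives level = -766; setpoint = 11 gives level = -222.

-766 to -222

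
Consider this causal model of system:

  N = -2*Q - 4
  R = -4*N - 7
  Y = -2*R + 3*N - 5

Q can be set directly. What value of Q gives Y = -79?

Substituting into the R equation gives R = 8*Q + 9.
Y becomes -22*Q - 35.
Solve -22*Q - 35 = -79: Q = (-79 + 35) / -22 = 2.

Q = 2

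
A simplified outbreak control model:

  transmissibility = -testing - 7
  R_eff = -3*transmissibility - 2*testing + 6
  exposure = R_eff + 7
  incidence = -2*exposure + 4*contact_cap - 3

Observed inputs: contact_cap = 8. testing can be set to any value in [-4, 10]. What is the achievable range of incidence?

-59 to -31

Substituting into the R_eff equation gives R_eff = testing + 27.
Substituting into the exposure equation gives exposure = testing + 34.
Substituting into the incidence equation gives incidence = -2*testing - 39.
Linear in testing, so extremes are at the endpoints: testing = -4 gives incidence = -31; testing = 10 gives incidence = -59.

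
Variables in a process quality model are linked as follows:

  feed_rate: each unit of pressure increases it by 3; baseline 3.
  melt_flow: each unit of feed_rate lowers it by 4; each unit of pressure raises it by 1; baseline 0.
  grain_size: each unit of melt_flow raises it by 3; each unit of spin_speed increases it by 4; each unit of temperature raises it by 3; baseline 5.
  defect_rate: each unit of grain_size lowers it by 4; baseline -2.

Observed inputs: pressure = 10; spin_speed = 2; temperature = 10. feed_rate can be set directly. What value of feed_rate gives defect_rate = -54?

Intervening on feed_rate fixes its value directly, overriding its dependence on pressure.
Substituting into the melt_flow equation gives melt_flow = -4*feed_rate + 10.
This gives grain_size = -12*feed_rate + 73.
So defect_rate = 48*feed_rate - 294.
Solve 48*feed_rate - 294 = -54: feed_rate = (-54 + 294) / 48 = 5.

feed_rate = 5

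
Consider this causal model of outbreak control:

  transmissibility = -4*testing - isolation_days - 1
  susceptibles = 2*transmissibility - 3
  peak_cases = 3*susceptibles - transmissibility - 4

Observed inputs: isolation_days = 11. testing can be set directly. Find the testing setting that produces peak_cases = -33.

testing = -2

Substituting into the transmissibility equation gives transmissibility = -4*testing - 12.
Substituting into the susceptibles equation gives susceptibles = -8*testing - 27.
Substituting into the peak_cases equation gives peak_cases = -20*testing - 73.
Solve -20*testing - 73 = -33: testing = (-33 + 73) / -20 = -2.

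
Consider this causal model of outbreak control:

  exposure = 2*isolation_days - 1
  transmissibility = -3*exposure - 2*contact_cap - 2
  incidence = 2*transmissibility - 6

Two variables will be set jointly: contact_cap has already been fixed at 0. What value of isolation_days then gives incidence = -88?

isolation_days = 7

With contact_cap held at 0:
Substituting into the transmissibility equation gives transmissibility = -6*isolation_days + 1.
This gives incidence = -12*isolation_days - 4.
Solve -12*isolation_days - 4 = -88: isolation_days = (-88 + 4) / -12 = 7.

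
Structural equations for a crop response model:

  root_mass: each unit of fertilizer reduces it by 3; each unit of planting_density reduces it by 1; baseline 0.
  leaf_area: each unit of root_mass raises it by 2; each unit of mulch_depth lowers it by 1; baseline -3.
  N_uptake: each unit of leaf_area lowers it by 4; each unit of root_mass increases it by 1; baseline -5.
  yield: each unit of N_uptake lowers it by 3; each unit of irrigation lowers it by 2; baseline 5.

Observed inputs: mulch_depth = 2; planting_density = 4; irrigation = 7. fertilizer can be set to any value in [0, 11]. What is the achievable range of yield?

-831 to -138

Substituting into the root_mass equation gives root_mass = -3*fertilizer - 4.
Substituting into the leaf_area equation gives leaf_area = -6*fertilizer - 13.
So N_uptake = 21*fertilizer + 43.
Substituting into the yield equation gives yield = -63*fertilizer - 138.
Linear in fertilizer, so extremes are at the endpoints: fertilizer = 0 gives yield = -138; fertilizer = 11 gives yield = -831.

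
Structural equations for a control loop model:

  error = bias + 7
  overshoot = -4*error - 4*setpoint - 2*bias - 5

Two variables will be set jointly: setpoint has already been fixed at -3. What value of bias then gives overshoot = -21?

bias = 0

With setpoint held at -3:
Substituting into the overshoot equation gives overshoot = -6*bias - 21.
Solve -6*bias - 21 = -21: bias = (-21 + 21) / -6 = 0.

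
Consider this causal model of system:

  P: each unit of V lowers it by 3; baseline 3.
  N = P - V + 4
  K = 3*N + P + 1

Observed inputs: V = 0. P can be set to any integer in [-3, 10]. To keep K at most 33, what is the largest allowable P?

P = 5

Intervening on P fixes its value directly, overriding its dependence on V.
Substituting into the N equation gives N = P + 4.
Substituting into the K equation gives K = 4*P + 13.
Require 4*P + 13 ≤ 33, so P ≤ 5.
The largest integer in [-3, 10] satisfying this is 5.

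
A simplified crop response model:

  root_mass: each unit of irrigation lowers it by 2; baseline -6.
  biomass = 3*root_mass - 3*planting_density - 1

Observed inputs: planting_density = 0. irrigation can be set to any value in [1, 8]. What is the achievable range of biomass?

Substituting into the biomass equation gives biomass = -6*irrigation - 19.
Linear in irrigation, so extremes are at the endpoints: irrigation = 1 gives biomass = -25; irrigation = 8 gives biomass = -67.

-67 to -25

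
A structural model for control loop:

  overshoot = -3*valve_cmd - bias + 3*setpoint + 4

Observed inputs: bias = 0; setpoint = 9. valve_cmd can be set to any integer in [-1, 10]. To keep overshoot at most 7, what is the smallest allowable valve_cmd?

valve_cmd = 8

Substituting into the overshoot equation gives overshoot = -3*valve_cmd + 31.
Require -3*valve_cmd + 31 ≤ 7, so valve_cmd ≥ 8.
The smallest integer in [-1, 10] satisfying this is 8.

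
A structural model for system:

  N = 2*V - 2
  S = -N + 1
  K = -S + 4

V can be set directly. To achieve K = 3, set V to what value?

V = 1

Substituting into the S equation gives S = -2*V + 3.
Substituting into the K equation gives K = 2*V + 1.
Solve 2*V + 1 = 3: V = (3 - 1) / 2 = 1.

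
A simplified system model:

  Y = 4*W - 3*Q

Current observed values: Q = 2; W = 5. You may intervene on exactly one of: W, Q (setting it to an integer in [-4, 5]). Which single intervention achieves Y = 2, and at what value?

set W = 2

Intervening on W: with other inputs at their observed values, Y = 4*W - 6. Solving for 2 gives W = 2, within [-4, 5].
Intervening on Q: Y = -3*Q + 20. Reaching 2 requires Q = 6, outside [-4, 5].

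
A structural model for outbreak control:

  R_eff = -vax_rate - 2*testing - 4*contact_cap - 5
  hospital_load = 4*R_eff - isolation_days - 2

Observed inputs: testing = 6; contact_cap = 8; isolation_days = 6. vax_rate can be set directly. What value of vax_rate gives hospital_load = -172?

vax_rate = -8

Substituting into the R_eff equation gives R_eff = -vax_rate - 49.
hospital_load becomes -4*vax_rate - 204.
Solve -4*vax_rate - 204 = -172: vax_rate = (-172 + 204) / -4 = -8.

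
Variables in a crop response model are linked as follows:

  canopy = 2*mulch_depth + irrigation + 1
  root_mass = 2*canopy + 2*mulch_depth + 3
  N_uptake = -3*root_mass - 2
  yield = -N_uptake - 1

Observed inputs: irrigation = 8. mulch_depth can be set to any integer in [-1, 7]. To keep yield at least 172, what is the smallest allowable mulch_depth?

mulch_depth = 6

Substituting into the canopy equation gives canopy = 2*mulch_depth + 9.
root_mass becomes 6*mulch_depth + 21.
N_uptake becomes -18*mulch_depth - 65.
Substituting into the yield equation gives yield = 18*mulch_depth + 64.
Require 18*mulch_depth + 64 ≥ 172, so mulch_depth ≥ 6.
The smallest integer in [-1, 7] satisfying this is 6.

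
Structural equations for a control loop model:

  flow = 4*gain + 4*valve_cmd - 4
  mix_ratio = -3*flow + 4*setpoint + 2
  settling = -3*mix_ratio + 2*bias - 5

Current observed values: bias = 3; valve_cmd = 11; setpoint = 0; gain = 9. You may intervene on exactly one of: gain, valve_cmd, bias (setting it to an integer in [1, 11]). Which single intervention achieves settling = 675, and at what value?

Intervening on gain: settling = 36*gain + 355. Reaching 675 requires gain = 80/9, not an integer.
Intervening on valve_cmd: settling = 36*valve_cmd + 283. Reaching 675 requires valve_cmd = 98/9, not an integer.
Intervening on bias: with other inputs at their observed values, settling = 2*bias + 673. Solving for 675 gives bias = 1, within [1, 11].

set bias = 1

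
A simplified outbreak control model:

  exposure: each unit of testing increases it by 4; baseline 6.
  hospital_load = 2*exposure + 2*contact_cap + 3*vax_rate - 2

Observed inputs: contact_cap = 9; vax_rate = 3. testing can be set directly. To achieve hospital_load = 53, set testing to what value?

testing = 2

Substituting into the hospital_load equation gives hospital_load = 8*testing + 37.
Solve 8*testing + 37 = 53: testing = (53 - 37) / 8 = 2.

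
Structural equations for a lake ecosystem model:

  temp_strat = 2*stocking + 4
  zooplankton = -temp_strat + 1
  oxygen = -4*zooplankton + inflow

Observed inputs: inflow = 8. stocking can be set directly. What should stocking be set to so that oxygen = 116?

stocking = 12

Substituting into the zooplankton equation gives zooplankton = -2*stocking - 3.
Substituting into the oxygen equation gives oxygen = 8*stocking + 20.
Solve 8*stocking + 20 = 116: stocking = (116 - 20) / 8 = 12.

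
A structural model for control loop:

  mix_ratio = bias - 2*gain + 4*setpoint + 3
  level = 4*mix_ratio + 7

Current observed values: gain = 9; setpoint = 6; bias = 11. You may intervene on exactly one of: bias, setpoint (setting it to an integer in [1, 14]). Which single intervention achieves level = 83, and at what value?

Intervening on bias: with other inputs at their observed values, level = 4*bias + 43. Solving for 83 gives bias = 10, within [1, 14].
Intervening on setpoint: level = 16*setpoint - 9. Reaching 83 requires setpoint = 23/4, not an integer.

set bias = 10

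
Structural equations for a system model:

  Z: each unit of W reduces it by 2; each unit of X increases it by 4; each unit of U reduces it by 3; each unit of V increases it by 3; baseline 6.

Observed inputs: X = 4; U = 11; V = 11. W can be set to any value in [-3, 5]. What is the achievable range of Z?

12 to 28

Substituting into the Z equation gives Z = -2*W + 22.
Linear in W, so extremes are at the endpoints: W = -3 gives Z = 28; W = 5 gives Z = 12.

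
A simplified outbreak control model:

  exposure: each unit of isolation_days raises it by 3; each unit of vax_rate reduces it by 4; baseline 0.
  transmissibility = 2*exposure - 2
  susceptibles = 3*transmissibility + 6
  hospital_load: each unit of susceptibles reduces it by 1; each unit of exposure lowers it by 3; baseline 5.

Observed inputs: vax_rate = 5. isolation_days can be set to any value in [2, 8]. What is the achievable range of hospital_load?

Substituting into the exposure equation gives exposure = 3*isolation_days - 20.
So transmissibility = 6*isolation_days - 42.
Substituting into the susceptibles equation gives susceptibles = 18*isolation_days - 120.
Substituting into the hospital_load equation gives hospital_load = -27*isolation_days + 185.
Linear in isolation_days, so extremes are at the endpoints: isolation_days = 2 gives hospital_load = 131; isolation_days = 8 gives hospital_load = -31.

-31 to 131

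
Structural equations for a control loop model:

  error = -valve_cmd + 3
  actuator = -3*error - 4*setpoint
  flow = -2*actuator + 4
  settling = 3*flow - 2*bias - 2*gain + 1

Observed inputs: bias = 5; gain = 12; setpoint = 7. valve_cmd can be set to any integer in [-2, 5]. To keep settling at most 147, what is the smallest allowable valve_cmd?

valve_cmd = 3

Substituting into the actuator equation gives actuator = 3*valve_cmd - 37.
flow becomes -6*valve_cmd + 78.
settling becomes -18*valve_cmd + 201.
Require -18*valve_cmd + 201 ≤ 147, so valve_cmd ≥ 3.
The smallest integer in [-2, 5] satisfying this is 3.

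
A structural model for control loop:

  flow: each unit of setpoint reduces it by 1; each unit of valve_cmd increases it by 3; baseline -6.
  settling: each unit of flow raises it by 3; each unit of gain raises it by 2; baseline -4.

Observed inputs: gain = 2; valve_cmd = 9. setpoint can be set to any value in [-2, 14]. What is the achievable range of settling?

21 to 69

Substituting into the flow equation gives flow = -setpoint + 21.
So settling = -3*setpoint + 63.
Linear in setpoint, so extremes are at the endpoints: setpoint = -2 gives settling = 69; setpoint = 14 gives settling = 21.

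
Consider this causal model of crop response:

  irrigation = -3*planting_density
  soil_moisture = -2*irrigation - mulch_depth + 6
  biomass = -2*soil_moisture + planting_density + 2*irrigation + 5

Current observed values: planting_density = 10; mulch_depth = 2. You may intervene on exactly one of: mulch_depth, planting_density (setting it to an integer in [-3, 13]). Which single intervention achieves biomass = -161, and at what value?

Intervening on mulch_depth: with other inputs at their observed values, biomass = 2*mulch_depth - 177. Solving for -161 gives mulch_depth = 8, within [-3, 13].
Intervening on planting_density: biomass = -17*planting_density - 3. Reaching -161 requires planting_density = 158/17, not an integer.

set mulch_depth = 8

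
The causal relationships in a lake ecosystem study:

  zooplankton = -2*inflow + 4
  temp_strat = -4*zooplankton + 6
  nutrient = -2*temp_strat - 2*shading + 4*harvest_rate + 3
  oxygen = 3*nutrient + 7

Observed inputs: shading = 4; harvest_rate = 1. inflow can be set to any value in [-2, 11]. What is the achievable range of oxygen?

Substituting into the temp_strat equation gives temp_strat = 8*inflow - 10.
This gives nutrient = -16*inflow + 19.
Substituting into the oxygen equation gives oxygen = -48*inflow + 64.
Linear in inflow, so extremes are at the endpoints: inflow = -2 gives oxygen = 160; inflow = 11 gives oxygen = -464.

-464 to 160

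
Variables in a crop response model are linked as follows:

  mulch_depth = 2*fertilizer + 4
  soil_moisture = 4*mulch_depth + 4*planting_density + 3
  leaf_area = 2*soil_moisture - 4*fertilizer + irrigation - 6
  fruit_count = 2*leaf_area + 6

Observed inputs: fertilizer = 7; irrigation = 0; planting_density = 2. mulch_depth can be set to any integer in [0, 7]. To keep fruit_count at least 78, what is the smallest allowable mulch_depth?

Intervening on mulch_depth fixes its value directly, overriding its dependence on fertilizer.
Substituting into the soil_moisture equation gives soil_moisture = 4*mulch_depth + 11.
Substituting into the leaf_area equation gives leaf_area = 8*mulch_depth - 12.
fruit_count becomes 16*mulch_depth - 18.
Require 16*mulch_depth - 18 ≥ 78, so mulch_depth ≥ 6.
The smallest integer in [0, 7] satisfying this is 6.

mulch_depth = 6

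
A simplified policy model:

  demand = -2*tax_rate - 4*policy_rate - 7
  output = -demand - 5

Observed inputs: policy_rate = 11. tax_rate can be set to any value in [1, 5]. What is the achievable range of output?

Substituting into the demand equation gives demand = -2*tax_rate - 51.
This gives output = 2*tax_rate + 46.
Linear in tax_rate, so extremes are at the endpoints: tax_rate = 1 gives output = 48; tax_rate = 5 gives output = 56.

48 to 56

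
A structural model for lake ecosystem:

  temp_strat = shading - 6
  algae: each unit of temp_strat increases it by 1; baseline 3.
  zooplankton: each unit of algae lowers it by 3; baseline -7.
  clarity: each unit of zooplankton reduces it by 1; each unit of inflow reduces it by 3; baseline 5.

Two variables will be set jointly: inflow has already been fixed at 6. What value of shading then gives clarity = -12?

With inflow held at 6:
Substituting into the algae equation gives algae = shading - 3.
So zooplankton = -3*shading + 2.
Substituting into the clarity equation gives clarity = 3*shading - 15.
Solve 3*shading - 15 = -12: shading = (-12 + 15) / 3 = 1.

shading = 1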